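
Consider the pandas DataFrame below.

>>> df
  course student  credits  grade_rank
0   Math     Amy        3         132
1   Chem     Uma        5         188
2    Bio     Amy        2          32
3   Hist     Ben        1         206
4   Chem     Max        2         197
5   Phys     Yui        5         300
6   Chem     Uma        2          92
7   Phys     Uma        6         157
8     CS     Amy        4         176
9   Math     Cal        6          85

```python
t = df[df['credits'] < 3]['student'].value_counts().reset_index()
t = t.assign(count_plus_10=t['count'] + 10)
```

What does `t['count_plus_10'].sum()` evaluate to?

filter rows where credits < 3:
  course student  credits  grade_rank
2    Bio     Amy        2          32
3   Hist     Ben        1         206
4   Chem     Max        2         197
6   Chem     Uma        2          92
value_counts of student:
student
Amy    1
Ben    1
Max    1
Uma    1
Name: count, dtype: int64
reset_index():
  student  count
0     Amy      1
1     Ben      1
2     Max      1
3     Uma      1
add column count_plus_10 = t['count'] + 10:
  student  count  count_plus_10
0     Amy      1             11
1     Ben      1             11
2     Max      1             11
3     Uma      1             11
sum of column 'count_plus_10' → 44

44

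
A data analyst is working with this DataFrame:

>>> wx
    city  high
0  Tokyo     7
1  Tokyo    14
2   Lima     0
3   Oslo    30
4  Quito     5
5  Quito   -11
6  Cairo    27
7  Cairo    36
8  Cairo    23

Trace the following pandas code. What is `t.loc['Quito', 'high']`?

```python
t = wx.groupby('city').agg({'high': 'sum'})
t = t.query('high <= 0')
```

-6

group by city, sum of high:
       high
city       
Cairo    86
Lima      0
Oslo     30
Quito    -6
Tokyo    21
filter rows where high <= 0:
       high
city       
Lima      0
Quito    -6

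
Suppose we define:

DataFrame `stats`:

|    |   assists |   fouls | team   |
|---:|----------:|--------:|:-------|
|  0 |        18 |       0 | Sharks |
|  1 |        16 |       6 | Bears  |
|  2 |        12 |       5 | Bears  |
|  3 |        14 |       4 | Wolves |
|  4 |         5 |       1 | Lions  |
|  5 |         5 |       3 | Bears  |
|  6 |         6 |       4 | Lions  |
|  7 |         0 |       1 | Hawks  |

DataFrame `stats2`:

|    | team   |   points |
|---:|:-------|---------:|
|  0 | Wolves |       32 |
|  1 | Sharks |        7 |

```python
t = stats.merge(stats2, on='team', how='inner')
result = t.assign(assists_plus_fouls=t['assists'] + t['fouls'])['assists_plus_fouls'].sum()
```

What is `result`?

36

merge on 'team' (how='inner') → 2 rows:
   assists  fouls    team  points
0       18      0  Sharks       7
1       14      4  Wolves      32
add column assists_plus_fouls = t['assists'] + t['fouls']:
   assists  fouls    team  points  assists_plus_fouls
0       18      0  Sharks       7                  18
1       14      4  Wolves      32                  18
Hence 36.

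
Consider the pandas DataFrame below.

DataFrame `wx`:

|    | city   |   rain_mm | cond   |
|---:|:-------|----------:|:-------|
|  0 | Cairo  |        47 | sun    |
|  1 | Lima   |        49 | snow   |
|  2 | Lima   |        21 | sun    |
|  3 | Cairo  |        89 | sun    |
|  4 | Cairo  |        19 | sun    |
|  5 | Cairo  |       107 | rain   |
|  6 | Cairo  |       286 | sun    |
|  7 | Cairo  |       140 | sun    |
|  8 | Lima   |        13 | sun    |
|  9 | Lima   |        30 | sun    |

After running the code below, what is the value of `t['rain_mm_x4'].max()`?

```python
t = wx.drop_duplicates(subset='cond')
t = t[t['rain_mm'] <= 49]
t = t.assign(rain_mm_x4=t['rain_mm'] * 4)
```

196

drop duplicate cond (keep=first):
    city  rain_mm  cond
0  Cairo       47   sun
1   Lima       49  snow
5  Cairo      107  rain
filter rows where rain_mm <= 49:
    city  rain_mm  cond
0  Cairo       47   sun
1   Lima       49  snow
add column rain_mm_x4 = t['rain_mm'] * 4:
    city  rain_mm  cond  rain_mm_x4
0  Cairo       47   sun         188
1   Lima       49  snow         196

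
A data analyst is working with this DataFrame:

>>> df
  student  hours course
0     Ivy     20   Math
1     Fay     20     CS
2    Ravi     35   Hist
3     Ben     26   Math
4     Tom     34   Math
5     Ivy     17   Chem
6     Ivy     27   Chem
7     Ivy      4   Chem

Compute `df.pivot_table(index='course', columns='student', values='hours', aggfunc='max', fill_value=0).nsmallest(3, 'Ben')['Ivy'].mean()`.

pivot: rows=course, cols=student, max(hours):
student  Ben  Fay  Ivy  Ravi  Tom
course                           
CS         0   20    0     0    0
Chem       0    0   27     0    0
Hist       0    0    0    35    0
Math      26    0   20     0   34
take 3 rows with smallest Ben:
student  Ben  Fay  Ivy  Ravi  Tom
course                           
CS         0   20    0     0    0
Chem       0    0   27     0    0
Hist       0    0    0    35    0
So mean() = 9.0.

9.0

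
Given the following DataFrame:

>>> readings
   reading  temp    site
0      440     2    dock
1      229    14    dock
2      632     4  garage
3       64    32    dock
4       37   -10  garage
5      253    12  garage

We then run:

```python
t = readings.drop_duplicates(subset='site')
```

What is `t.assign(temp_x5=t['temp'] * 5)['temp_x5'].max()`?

drop duplicate site (keep=first):
   reading  temp    site
0      440     2    dock
2      632     4  garage
add column temp_x5 = t['temp'] * 5:
   reading  temp    site  temp_x5
0      440     2    dock       10
2      632     4  garage       20

20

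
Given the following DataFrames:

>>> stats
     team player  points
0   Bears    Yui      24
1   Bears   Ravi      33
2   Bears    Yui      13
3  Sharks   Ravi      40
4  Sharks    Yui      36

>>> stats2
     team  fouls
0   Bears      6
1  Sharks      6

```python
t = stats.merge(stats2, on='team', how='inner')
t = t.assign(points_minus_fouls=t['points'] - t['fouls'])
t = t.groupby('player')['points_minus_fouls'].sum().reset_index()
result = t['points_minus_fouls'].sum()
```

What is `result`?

116

merge on 'team' (how='inner') → 5 rows:
     team player  points  fouls
0   Bears    Yui      24      6
1   Bears   Ravi      33      6
2   Bears    Yui      13      6
3  Sharks   Ravi      40      6
4  Sharks    Yui      36      6
add column points_minus_fouls = t['points'] - t['fouls']:
     team player  points  fouls  points_minus_fouls
0   Bears    Yui      24      6                  18
1   Bears   Ravi      33      6                  27
2   Bears    Yui      13      6                   7
3  Sharks   Ravi      40      6                  34
4  Sharks    Yui      36      6                  30
group by player, sum of points_minus_fouls:
player
Ravi    61
Yui     55
Name: points_minus_fouls, dtype: int64
reset_index():
  player  points_minus_fouls
0   Ravi                  61
1    Yui                  55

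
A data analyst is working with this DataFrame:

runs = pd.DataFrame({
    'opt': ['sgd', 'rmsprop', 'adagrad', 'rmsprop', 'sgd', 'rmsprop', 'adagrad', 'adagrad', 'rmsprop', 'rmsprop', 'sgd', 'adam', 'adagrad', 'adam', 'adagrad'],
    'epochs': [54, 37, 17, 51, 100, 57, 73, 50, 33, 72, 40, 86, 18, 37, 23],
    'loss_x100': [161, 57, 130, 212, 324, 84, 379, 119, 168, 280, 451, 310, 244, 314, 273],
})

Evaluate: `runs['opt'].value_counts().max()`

value_counts of opt:
opt
rmsprop    5
adagrad    5
sgd        3
adam       2
Name: count, dtype: int64

5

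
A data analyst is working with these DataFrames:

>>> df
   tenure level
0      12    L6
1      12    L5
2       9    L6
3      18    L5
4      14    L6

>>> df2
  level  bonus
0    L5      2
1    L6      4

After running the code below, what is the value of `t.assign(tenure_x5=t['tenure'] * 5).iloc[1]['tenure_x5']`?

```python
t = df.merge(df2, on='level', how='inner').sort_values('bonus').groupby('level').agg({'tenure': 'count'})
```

15

merge on 'level' (how='inner') → 5 rows:
   tenure level  bonus
0      12    L6      4
1      12    L5      2
2       9    L6      4
3      18    L5      2
4      14    L6      4
sort by bonus:
   tenure level  bonus
1      12    L5      2
3      18    L5      2
0      12    L6      4
2       9    L6      4
4      14    L6      4
group by level, count of tenure:
       tenure
level        
L5          2
L6          3
add column tenure_x5 = t['tenure'] * 5:
       tenure  tenure_x5
level                   
L5          2         10
L6          3         15
Hence 15.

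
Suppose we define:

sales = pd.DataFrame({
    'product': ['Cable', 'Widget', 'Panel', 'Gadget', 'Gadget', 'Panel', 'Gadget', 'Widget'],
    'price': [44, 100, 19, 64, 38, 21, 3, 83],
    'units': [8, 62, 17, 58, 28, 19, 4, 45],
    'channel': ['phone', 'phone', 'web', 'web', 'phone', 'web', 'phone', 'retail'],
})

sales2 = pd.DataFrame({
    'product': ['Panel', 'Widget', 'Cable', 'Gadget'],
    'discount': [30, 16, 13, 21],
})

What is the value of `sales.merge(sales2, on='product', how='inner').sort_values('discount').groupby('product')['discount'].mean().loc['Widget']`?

merge on 'product' (how='inner') → 8 rows:
  product  price  units channel  discount
0   Cable     44      8   phone        13
1  Widget    100     62   phone        16
2   Panel     19     17     web        30
3  Gadget     64     58     web        21
4  Gadget     38     28   phone        21
5   Panel     21     19     web        30
6  Gadget      3      4   phone        21
7  Widget     83     45  retail        16
sort by discount:
  product  price  units channel  discount
0   Cable     44      8   phone        13
1  Widget    100     62   phone        16
7  Widget     83     45  retail        16
3  Gadget     64     58     web        21
4  Gadget     38     28   phone        21
6  Gadget      3      4   phone        21
2   Panel     19     17     web        30
5   Panel     21     19     web        30
group by product, mean of discount:
product
Cable     13.0
Gadget    21.0
Panel     30.0
Widget    16.0
Name: discount, dtype: float64
Reading off the value at index 'Widget', we get 16.0.

16.0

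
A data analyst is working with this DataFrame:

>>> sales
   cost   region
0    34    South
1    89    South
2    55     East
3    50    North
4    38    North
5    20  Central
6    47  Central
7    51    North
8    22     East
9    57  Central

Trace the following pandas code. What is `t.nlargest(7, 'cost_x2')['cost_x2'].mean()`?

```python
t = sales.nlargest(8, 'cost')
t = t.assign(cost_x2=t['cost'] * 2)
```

take 8 rows with largest cost:
   cost   region
1    89    South
9    57  Central
2    55     East
7    51    North
3    50    North
6    47  Central
4    38    North
0    34    South
add column cost_x2 = t['cost'] * 2:
   cost   region  cost_x2
1    89    South      178
9    57  Central      114
2    55     East      110
7    51    North      102
3    50    North      100
6    47  Central       94
4    38    North       76
0    34    South       68
take 7 rows with largest cost_x2:
   cost   region  cost_x2
1    89    South      178
9    57  Central      114
2    55     East      110
7    51    North      102
3    50    North      100
6    47  Central       94
4    38    North       76

110.571428571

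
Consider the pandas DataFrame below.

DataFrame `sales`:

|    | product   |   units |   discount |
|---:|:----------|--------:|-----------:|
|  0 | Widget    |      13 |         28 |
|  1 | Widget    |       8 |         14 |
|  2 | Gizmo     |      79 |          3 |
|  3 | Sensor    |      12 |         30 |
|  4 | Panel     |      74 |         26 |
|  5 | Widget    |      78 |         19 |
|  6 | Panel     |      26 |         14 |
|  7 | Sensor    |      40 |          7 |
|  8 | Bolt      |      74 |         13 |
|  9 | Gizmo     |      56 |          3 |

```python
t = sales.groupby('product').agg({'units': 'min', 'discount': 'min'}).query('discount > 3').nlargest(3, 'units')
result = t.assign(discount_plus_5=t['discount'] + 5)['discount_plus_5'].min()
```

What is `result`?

group by product: min(units), min(discount):
         units  discount
product                 
Bolt        74        13
Gizmo       56         3
Panel       26        14
Sensor      12         7
Widget       8        14
filter rows where discount > 3:
         units  discount
product                 
Bolt        74        13
Panel       26        14
Sensor      12         7
Widget       8        14
take 3 rows with largest units:
         units  discount
product                 
Bolt        74        13
Panel       26        14
Sensor      12         7
add column discount_plus_5 = t['discount'] + 5:
         units  discount  discount_plus_5
product                                  
Bolt        74        13               18
Panel       26        14               19
Sensor      12         7               12
Then the min of column 'discount_plus_5': 12

12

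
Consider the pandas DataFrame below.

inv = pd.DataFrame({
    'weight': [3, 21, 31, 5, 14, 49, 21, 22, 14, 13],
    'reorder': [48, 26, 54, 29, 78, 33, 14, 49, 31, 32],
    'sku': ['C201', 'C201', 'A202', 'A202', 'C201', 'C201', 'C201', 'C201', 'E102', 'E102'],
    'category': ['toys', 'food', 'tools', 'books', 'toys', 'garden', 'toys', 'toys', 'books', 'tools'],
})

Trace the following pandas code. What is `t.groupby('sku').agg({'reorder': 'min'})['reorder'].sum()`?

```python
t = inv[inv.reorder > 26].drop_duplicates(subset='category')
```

62

filter rows where reorder > 26:
   weight  reorder   sku category
0       3       48  C201     toys
2      31       54  A202    tools
3       5       29  A202    books
4      14       78  C201     toys
5      49       33  C201   garden
7      22       49  C201     toys
8      14       31  E102    books
9      13       32  E102    tools
drop duplicate category (keep=first):
   weight  reorder   sku category
0       3       48  C201     toys
2      31       54  A202    tools
3       5       29  A202    books
5      49       33  C201   garden
group by sku, min of reorder:
      reorder
sku          
A202       29
C201       33
Reading off the sum of column 'reorder', we get 62.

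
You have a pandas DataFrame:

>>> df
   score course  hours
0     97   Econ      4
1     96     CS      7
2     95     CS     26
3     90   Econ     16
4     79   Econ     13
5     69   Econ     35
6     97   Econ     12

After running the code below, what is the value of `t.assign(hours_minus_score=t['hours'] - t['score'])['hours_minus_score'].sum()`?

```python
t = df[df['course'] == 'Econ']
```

filter rows where course == 'Econ':
   score course  hours
0     97   Econ      4
3     90   Econ     16
4     79   Econ     13
5     69   Econ     35
6     97   Econ     12
add column hours_minus_score = t['hours'] - t['score']:
   score course  hours  hours_minus_score
0     97   Econ      4                -93
3     90   Econ     16                -74
4     79   Econ     13                -66
5     69   Econ     35                -34
6     97   Econ     12                -85
So sum() = -352.

-352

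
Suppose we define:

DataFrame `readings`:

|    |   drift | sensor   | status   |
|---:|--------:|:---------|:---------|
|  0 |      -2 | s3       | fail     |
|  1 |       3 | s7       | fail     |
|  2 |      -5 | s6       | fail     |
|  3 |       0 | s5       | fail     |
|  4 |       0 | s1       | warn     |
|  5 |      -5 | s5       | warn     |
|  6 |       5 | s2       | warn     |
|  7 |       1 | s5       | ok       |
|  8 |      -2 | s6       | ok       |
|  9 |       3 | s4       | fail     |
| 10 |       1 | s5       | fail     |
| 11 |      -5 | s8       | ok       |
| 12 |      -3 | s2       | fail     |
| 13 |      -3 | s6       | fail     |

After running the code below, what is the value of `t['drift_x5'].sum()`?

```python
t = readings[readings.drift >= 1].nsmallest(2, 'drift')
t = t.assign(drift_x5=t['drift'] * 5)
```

10

filter rows where drift >= 1:
    drift sensor status
1       3     s7   fail
6       5     s2   warn
7       1     s5     ok
9       3     s4   fail
10      1     s5   fail
take 2 rows with smallest drift:
    drift sensor status
7       1     s5     ok
10      1     s5   fail
add column drift_x5 = t['drift'] * 5:
    drift sensor status  drift_x5
7       1     s5     ok         5
10      1     s5   fail         5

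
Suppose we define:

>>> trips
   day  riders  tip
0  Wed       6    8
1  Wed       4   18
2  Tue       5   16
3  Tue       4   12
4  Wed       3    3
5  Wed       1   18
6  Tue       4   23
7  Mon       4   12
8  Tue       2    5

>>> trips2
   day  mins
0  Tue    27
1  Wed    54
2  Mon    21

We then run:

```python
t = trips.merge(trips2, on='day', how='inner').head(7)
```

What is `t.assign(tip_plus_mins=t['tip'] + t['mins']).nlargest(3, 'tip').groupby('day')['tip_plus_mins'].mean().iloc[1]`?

merge on 'day' (how='inner') → 9 rows:
   day  riders  tip  mins
0  Wed       6    8    54
1  Wed       4   18    54
2  Tue       5   16    27
3  Tue       4   12    27
4  Wed       3    3    54
5  Wed       1   18    54
6  Tue       4   23    27
7  Mon       4   12    21
8  Tue       2    5    27
take first 7 rows:
   day  riders  tip  mins
0  Wed       6    8    54
1  Wed       4   18    54
2  Tue       5   16    27
3  Tue       4   12    27
4  Wed       3    3    54
5  Wed       1   18    54
6  Tue       4   23    27
add column tip_plus_mins = t['tip'] + t['mins']:
   day  riders  tip  mins  tip_plus_mins
0  Wed       6    8    54             62
1  Wed       4   18    54             72
2  Tue       5   16    27             43
3  Tue       4   12    27             39
4  Wed       3    3    54             57
5  Wed       1   18    54             72
6  Tue       4   23    27             50
take 3 rows with largest tip:
   day  riders  tip  mins  tip_plus_mins
6  Tue       4   23    27             50
1  Wed       4   18    54             72
5  Wed       1   18    54             72
group by day, mean of tip_plus_mins:
day
Tue    50.0
Wed    72.0
Name: tip_plus_mins, dtype: float64
The value at position 1 is 72.0.

72.0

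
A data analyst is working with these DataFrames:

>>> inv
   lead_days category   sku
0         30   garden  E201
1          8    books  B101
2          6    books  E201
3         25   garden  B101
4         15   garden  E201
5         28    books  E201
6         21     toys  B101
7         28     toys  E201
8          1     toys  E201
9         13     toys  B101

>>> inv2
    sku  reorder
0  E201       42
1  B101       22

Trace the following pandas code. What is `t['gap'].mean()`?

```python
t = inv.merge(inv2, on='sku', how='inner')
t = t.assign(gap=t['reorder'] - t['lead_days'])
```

merge on 'sku' (how='inner') → 10 rows:
   lead_days category   sku  reorder
0         30   garden  E201       42
1          8    books  B101       22
2          6    books  E201       42
3         25   garden  B101       22
4         15   garden  E201       42
5         28    books  E201       42
6         21     toys  B101       22
7         28     toys  E201       42
8          1     toys  E201       42
9         13     toys  B101       22
add column gap = t['reorder'] - t['lead_days']:
   lead_days category   sku  reorder  gap
0         30   garden  E201       42   12
1          8    books  B101       22   14
2          6    books  E201       42   36
3         25   garden  B101       22   -3
4         15   garden  E201       42   27
5         28    books  E201       42   14
6         21     toys  B101       22    1
7         28     toys  E201       42   14
8          1     toys  E201       42   41
9         13     toys  B101       22    9
So mean() = 16.5.

16.5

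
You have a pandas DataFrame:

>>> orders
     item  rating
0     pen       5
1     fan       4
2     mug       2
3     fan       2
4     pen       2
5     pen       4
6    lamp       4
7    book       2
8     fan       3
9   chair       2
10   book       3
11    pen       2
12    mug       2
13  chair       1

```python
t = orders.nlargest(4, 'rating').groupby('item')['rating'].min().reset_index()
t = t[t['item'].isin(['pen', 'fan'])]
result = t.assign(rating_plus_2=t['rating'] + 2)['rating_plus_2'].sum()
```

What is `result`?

take 4 rows with largest rating:
   item  rating
0   pen       5
1   fan       4
5   pen       4
6  lamp       4
group by item, min of rating:
item
fan     4
lamp    4
pen     4
Name: rating, dtype: int64
reset_index():
   item  rating
0   fan       4
1  lamp       4
2   pen       4
filter rows where item in ['pen', 'fan']:
  item  rating
0  fan       4
2  pen       4
add column rating_plus_2 = t['rating'] + 2:
  item  rating  rating_plus_2
0  fan       4              6
2  pen       4              6
The sum of column 'rating_plus_2' is 12.

12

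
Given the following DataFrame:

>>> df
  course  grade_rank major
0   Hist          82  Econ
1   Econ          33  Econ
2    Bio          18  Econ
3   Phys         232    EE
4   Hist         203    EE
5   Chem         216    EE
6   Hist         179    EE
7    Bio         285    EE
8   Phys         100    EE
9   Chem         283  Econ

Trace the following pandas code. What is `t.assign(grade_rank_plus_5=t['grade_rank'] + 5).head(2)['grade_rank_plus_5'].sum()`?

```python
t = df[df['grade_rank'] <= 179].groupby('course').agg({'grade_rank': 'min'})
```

filter rows where grade_rank <= 179:
  course  grade_rank major
0   Hist          82  Econ
1   Econ          33  Econ
2    Bio          18  Econ
6   Hist         179    EE
8   Phys         100    EE
group by course, min of grade_rank:
        grade_rank
course            
Bio             18
Econ            33
Hist            82
Phys           100
add column grade_rank_plus_5 = t['grade_rank'] + 5:
        grade_rank  grade_rank_plus_5
course                               
Bio             18                 23
Econ            33                 38
Hist            82                 87
Phys           100                105
take first 2 rows:
        grade_rank  grade_rank_plus_5
course                               
Bio             18                 23
Econ            33                 38

61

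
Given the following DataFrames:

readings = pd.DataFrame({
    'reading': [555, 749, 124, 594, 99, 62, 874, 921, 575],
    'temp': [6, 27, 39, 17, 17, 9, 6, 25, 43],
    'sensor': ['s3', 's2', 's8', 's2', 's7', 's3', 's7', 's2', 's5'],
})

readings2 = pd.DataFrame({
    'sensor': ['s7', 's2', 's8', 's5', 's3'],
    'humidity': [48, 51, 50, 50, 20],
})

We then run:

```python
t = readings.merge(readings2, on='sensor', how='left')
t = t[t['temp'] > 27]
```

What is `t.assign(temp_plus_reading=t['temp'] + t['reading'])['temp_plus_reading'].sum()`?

merge on 'sensor' (how='left') → 9 rows:
   reading  temp sensor  humidity
0      555     6     s3        20
1      749    27     s2        51
2      124    39     s8        50
3      594    17     s2        51
4       99    17     s7        48
5       62     9     s3        20
6      874     6     s7        48
7      921    25     s2        51
8      575    43     s5        50
filter rows where temp > 27:
   reading  temp sensor  humidity
2      124    39     s8        50
8      575    43     s5        50
add column temp_plus_reading = t['temp'] + t['reading']:
   reading  temp sensor  humidity  temp_plus_reading
2      124    39     s8        50                163
8      575    43     s5        50                618

781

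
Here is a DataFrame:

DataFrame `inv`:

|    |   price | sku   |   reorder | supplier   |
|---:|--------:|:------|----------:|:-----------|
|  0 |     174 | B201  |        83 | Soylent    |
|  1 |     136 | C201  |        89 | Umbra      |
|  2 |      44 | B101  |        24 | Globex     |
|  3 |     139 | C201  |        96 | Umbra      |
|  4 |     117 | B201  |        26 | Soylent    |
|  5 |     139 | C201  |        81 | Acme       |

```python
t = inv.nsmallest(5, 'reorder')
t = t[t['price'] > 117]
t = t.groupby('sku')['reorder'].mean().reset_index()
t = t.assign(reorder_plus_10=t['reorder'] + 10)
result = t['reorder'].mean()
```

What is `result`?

take 5 rows with smallest reorder:
   price   sku  reorder supplier
2     44  B101       24   Globex
4    117  B201       26  Soylent
5    139  C201       81     Acme
0    174  B201       83  Soylent
1    136  C201       89    Umbra
filter rows where price > 117:
   price   sku  reorder supplier
5    139  C201       81     Acme
0    174  B201       83  Soylent
1    136  C201       89    Umbra
group by sku, mean of reorder:
sku
B201    83.0
C201    85.0
Name: reorder, dtype: float64
reset_index():
    sku  reorder
0  B201     83.0
1  C201     85.0
add column reorder_plus_10 = t['reorder'] + 10:
    sku  reorder  reorder_plus_10
0  B201     83.0             93.0
1  C201     85.0             95.0
Taking the mean of column 'reorder' gives 84.0.

84.0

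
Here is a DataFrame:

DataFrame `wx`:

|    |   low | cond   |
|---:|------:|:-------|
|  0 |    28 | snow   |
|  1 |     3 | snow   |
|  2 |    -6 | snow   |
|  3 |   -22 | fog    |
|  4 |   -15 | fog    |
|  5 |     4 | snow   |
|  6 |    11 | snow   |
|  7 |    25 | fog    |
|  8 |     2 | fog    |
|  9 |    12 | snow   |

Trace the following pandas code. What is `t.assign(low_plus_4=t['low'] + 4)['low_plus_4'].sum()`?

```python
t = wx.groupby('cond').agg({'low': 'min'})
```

group by cond, min of low:
      low
cond     
fog   -22
snow   -6
add column low_plus_4 = t['low'] + 4:
      low  low_plus_4
cond                 
fog   -22         -18
snow   -6          -2
Finally, sum of column 'low_plus_4' = -20.

-20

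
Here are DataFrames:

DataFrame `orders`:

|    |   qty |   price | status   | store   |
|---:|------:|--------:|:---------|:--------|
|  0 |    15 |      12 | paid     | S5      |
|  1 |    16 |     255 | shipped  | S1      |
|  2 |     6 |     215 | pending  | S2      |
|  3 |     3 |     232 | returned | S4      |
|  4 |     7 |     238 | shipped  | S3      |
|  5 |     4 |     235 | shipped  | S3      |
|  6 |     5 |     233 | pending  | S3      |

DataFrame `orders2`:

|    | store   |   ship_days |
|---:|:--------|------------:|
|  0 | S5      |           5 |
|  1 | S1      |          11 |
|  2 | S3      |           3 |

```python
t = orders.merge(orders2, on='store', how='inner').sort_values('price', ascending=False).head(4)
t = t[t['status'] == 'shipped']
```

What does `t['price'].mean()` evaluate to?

242.666666667

merge on 'store' (how='inner') → 5 rows:
   qty  price   status store  ship_days
0   15     12     paid    S5          5
1   16    255  shipped    S1         11
2    7    238  shipped    S3          3
3    4    235  shipped    S3          3
4    5    233  pending    S3          3
sort by price descending:
   qty  price   status store  ship_days
1   16    255  shipped    S1         11
2    7    238  shipped    S3          3
3    4    235  shipped    S3          3
4    5    233  pending    S3          3
0   15     12     paid    S5          5
take first 4 rows:
   qty  price   status store  ship_days
1   16    255  shipped    S1         11
2    7    238  shipped    S3          3
3    4    235  shipped    S3          3
4    5    233  pending    S3          3
filter rows where status == 'shipped':
   qty  price   status store  ship_days
1   16    255  shipped    S1         11
2    7    238  shipped    S3          3
3    4    235  shipped    S3          3
Finally, mean of column 'price' = 242.666666667.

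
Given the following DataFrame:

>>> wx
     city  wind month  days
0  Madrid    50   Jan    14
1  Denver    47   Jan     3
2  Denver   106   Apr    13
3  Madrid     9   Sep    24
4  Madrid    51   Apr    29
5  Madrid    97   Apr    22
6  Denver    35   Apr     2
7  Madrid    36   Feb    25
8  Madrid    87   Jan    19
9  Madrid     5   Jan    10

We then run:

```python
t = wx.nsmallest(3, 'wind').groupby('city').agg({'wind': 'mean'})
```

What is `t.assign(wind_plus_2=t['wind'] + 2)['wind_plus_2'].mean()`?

23.0

take 3 rows with smallest wind:
     city  wind month  days
9  Madrid     5   Jan    10
3  Madrid     9   Sep    24
6  Denver    35   Apr     2
group by city, mean of wind:
        wind
city        
Denver  35.0
Madrid   7.0
add column wind_plus_2 = t['wind'] + 2:
        wind  wind_plus_2
city                     
Denver  35.0         37.0
Madrid   7.0          9.0
The mean of column 'wind_plus_2' is 23.0.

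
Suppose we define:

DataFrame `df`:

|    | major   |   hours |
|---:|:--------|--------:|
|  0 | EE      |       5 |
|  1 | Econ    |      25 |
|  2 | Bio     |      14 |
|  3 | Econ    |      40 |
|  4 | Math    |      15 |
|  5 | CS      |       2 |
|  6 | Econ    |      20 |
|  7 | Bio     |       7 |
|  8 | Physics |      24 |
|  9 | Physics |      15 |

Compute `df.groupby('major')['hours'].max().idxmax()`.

group by major, max of hours:
major
Bio        14
CS          2
EE          5
Econ       40
Math       15
Physics    24
Name: hours, dtype: int64
So idxmax() = Econ.

Econ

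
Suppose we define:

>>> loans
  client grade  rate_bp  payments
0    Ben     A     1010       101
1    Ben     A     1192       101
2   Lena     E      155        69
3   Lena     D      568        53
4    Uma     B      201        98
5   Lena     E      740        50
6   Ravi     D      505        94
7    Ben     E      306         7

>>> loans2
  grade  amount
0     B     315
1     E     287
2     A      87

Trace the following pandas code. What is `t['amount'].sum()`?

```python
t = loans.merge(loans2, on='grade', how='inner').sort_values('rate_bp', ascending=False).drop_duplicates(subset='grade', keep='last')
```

689

merge on 'grade' (how='inner') → 6 rows:
  client grade  rate_bp  payments  amount
0    Ben     A     1010       101      87
1    Ben     A     1192       101      87
2   Lena     E      155        69     287
3    Uma     B      201        98     315
4   Lena     E      740        50     287
5    Ben     E      306         7     287
sort by rate_bp descending:
  client grade  rate_bp  payments  amount
1    Ben     A     1192       101      87
0    Ben     A     1010       101      87
4   Lena     E      740        50     287
5    Ben     E      306         7     287
3    Uma     B      201        98     315
2   Lena     E      155        69     287
drop duplicate grade (keep=last):
  client grade  rate_bp  payments  amount
0    Ben     A     1010       101      87
3    Uma     B      201        98     315
2   Lena     E      155        69     287
Hence 689.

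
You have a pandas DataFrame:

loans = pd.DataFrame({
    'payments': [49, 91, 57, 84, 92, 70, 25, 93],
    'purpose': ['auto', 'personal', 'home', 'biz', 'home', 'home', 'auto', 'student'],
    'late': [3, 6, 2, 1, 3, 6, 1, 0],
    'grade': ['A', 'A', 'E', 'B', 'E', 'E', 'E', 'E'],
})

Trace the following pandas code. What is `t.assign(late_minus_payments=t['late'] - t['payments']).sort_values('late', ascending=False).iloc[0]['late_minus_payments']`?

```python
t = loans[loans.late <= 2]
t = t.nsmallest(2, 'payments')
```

-55

filter rows where late <= 2:
   payments  purpose  late grade
2        57     home     2     E
3        84      biz     1     B
6        25     auto     1     E
7        93  student     0     E
take 2 rows with smallest payments:
   payments purpose  late grade
6        25    auto     1     E
2        57    home     2     E
add column late_minus_payments = t['late'] - t['payments']:
   payments purpose  late grade  late_minus_payments
6        25    auto     1     E                  -24
2        57    home     2     E                  -55
sort by late descending:
   payments purpose  late grade  late_minus_payments
2        57    home     2     E                  -55
6        25    auto     1     E                  -24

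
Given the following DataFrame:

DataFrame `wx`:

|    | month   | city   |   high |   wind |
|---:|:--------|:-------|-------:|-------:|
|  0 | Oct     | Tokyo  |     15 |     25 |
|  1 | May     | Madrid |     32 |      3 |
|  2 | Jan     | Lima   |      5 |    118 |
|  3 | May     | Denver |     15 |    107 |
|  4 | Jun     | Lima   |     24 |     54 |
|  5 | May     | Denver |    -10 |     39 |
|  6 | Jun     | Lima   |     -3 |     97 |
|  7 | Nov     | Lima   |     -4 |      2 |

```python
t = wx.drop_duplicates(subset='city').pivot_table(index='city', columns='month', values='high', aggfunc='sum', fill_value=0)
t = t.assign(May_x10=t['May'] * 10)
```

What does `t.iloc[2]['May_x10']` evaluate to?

drop duplicate city (keep=first):
  month    city  high  wind
0   Oct   Tokyo    15    25
1   May  Madrid    32     3
2   Jan    Lima     5   118
3   May  Denver    15   107
pivot: rows=city, cols=month, sum(high):
month   Jan  May  Oct
city                 
Denver    0   15    0
Lima      5    0    0
Madrid    0   32    0
Tokyo     0    0   15
add column May_x10 = t['May'] * 10:
month   Jan  May  Oct  May_x10
city                          
Denver    0   15    0      150
Lima      5    0    0        0
Madrid    0   32    0      320
Tokyo     0    0   15        0
Hence 320.

320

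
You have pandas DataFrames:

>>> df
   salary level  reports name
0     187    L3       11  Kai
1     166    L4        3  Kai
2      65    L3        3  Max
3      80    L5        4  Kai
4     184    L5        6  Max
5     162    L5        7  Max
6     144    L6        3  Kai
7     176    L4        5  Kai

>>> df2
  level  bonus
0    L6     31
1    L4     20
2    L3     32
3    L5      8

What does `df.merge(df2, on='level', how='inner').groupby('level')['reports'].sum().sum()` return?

merge on 'level' (how='inner') → 8 rows:
   salary level  reports name  bonus
0     187    L3       11  Kai     32
1     166    L4        3  Kai     20
2      65    L3        3  Max     32
3      80    L5        4  Kai      8
4     184    L5        6  Max      8
5     162    L5        7  Max      8
6     144    L6        3  Kai     31
7     176    L4        5  Kai     20
group by level, sum of reports:
level
L3    14
L4     8
L5    17
L6     3
Name: reports, dtype: int64
Then the sum of the resulting series: 42

42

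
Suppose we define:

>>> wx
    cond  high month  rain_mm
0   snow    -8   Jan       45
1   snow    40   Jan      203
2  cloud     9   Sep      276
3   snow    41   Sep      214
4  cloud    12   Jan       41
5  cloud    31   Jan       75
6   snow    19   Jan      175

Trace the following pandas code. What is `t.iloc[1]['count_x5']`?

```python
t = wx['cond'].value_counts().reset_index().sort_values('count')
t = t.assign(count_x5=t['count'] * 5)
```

value_counts of cond:
cond
snow     4
cloud    3
Name: count, dtype: int64
reset_index():
    cond  count
0   snow      4
1  cloud      3
sort by count:
    cond  count
1  cloud      3
0   snow      4
add column count_x5 = t['count'] * 5:
    cond  count  count_x5
1  cloud      3        15
0   snow      4        20
Taking the value at position 1, column 'count_x5' gives 20.

20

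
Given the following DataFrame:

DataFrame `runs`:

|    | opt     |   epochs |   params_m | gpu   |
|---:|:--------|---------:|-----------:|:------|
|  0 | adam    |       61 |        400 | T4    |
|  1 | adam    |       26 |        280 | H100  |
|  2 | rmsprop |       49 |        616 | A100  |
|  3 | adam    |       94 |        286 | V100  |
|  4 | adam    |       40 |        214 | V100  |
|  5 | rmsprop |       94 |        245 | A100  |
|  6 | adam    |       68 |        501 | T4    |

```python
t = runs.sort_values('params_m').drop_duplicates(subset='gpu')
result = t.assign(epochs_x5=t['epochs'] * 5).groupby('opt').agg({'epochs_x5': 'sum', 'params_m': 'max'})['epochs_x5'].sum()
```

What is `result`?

1105

sort by params_m:
       opt  epochs  params_m   gpu
4     adam      40       214  V100
5  rmsprop      94       245  A100
1     adam      26       280  H100
3     adam      94       286  V100
0     adam      61       400    T4
6     adam      68       501    T4
2  rmsprop      49       616  A100
drop duplicate gpu (keep=first):
       opt  epochs  params_m   gpu
4     adam      40       214  V100
5  rmsprop      94       245  A100
1     adam      26       280  H100
0     adam      61       400    T4
add column epochs_x5 = t['epochs'] * 5:
       opt  epochs  params_m   gpu  epochs_x5
4     adam      40       214  V100        200
5  rmsprop      94       245  A100        470
1     adam      26       280  H100        130
0     adam      61       400    T4        305
group by opt: sum(epochs_x5), max(params_m):
         epochs_x5  params_m
opt                         
adam           635       400
rmsprop        470       245
The sum of column 'epochs_x5' is 1105.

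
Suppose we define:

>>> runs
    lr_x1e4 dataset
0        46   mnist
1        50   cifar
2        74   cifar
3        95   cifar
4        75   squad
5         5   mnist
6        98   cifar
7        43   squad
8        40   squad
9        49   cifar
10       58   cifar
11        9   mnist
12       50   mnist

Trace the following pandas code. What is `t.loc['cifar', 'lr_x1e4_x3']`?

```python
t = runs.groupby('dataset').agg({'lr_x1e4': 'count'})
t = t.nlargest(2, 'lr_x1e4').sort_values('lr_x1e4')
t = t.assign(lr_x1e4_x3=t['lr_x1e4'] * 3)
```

18

group by dataset, count of lr_x1e4:
         lr_x1e4
dataset         
cifar          6
mnist          4
squad          3
take 2 rows with largest lr_x1e4:
         lr_x1e4
dataset         
cifar          6
mnist          4
sort by lr_x1e4:
         lr_x1e4
dataset         
mnist          4
cifar          6
add column lr_x1e4_x3 = t['lr_x1e4'] * 3:
         lr_x1e4  lr_x1e4_x3
dataset                     
mnist          4          12
cifar          6          18
Reading off the value at row 'cifar', column 'lr_x1e4_x3', we get 18.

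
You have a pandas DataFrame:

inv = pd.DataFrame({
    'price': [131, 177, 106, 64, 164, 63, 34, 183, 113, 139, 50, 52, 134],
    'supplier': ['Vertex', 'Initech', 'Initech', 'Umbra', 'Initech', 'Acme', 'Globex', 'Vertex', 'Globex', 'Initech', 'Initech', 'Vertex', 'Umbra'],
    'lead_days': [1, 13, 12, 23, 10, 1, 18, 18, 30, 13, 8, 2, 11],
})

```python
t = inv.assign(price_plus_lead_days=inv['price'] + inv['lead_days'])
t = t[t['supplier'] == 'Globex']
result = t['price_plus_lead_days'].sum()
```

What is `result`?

add column price_plus_lead_days = inv['price'] + inv['lead_days']:
    price supplier  lead_days  price_plus_lead_days
0     131   Vertex          1                   132
1     177  Initech         13                   190
2     106  Initech         12                   118
3      64    Umbra         23                    87
4     164  Initech         10                   174
5      63     Acme          1                    64
6      34   Globex         18                    52
7     183   Vertex         18                   201
8     113   Globex         30                   143
9     139  Initech         13                   152
10     50  Initech          8                    58
11     52   Vertex          2                    54
12    134    Umbra         11                   145
filter rows where supplier == 'Globex':
   price supplier  lead_days  price_plus_lead_days
6     34   Globex         18                    52
8    113   Globex         30                   143
sum of column 'price_plus_lead_days' → 195

195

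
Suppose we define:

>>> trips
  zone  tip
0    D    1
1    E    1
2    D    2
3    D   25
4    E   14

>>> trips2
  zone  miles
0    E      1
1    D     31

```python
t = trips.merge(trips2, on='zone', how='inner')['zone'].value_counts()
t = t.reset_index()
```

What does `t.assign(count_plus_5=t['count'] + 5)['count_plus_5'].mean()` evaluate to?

merge on 'zone' (how='inner') → 5 rows:
  zone  tip  miles
0    D    1     31
1    E    1      1
2    D    2     31
3    D   25     31
4    E   14      1
value_counts of zone:
zone
D    3
E    2
Name: count, dtype: int64
reset_index():
  zone  count
0    D      3
1    E      2
add column count_plus_5 = t['count'] + 5:
  zone  count  count_plus_5
0    D      3             8
1    E      2             7

7.5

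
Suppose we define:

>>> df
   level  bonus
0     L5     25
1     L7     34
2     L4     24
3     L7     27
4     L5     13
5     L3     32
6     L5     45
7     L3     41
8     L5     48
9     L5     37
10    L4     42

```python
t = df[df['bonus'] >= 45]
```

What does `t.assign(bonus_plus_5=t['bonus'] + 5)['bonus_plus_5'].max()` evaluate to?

filter rows where bonus >= 45:
  level  bonus
6    L5     45
8    L5     48
add column bonus_plus_5 = t['bonus'] + 5:
  level  bonus  bonus_plus_5
6    L5     45            50
8    L5     48            53
Reading off the max of column 'bonus_plus_5', we get 53.

53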